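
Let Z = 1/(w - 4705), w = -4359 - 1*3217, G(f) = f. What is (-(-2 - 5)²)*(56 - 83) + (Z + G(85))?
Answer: 17291647/12281 ≈ 1408.0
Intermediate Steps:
w = -7576 (w = -4359 - 3217 = -7576)
Z = -1/12281 (Z = 1/(-7576 - 4705) = 1/(-12281) = -1/12281 ≈ -8.1427e-5)
(-(-2 - 5)²)*(56 - 83) + (Z + G(85)) = (-(-2 - 5)²)*(56 - 83) + (-1/12281 + 85) = -1*(-7)²*(-27) + 1043884/12281 = -1*49*(-27) + 1043884/12281 = -49*(-27) + 1043884/12281 = 1323 + 1043884/12281 = 17291647/12281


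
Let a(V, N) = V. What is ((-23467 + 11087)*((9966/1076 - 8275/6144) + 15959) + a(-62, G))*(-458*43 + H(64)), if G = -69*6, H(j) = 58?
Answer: 400939023715427747/103296 ≈ 3.8815e+12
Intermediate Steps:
G = -414
((-23467 + 11087)*((9966/1076 - 8275/6144) + 15959) + a(-62, G))*(-458*43 + H(64)) = ((-23467 + 11087)*((9966/1076 - 8275/6144) + 15959) - 62)*(-458*43 + 58) = (-12380*((9966*(1/1076) - 8275*1/6144) + 15959) - 62)*(-19694 + 58) = (-12380*((4983/538 - 8275/6144) + 15959) - 62)*(-19636) = (-12380*(13081801/1652736 + 15959) - 62)*(-19636) = (-12380*26389095625/1652736 - 62)*(-19636) = (-81674250959375/413184 - 62)*(-19636) = -81674276576783/413184*(-19636) = 400939023715427747/103296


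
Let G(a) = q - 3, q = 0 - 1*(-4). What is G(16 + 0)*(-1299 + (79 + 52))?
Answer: -1168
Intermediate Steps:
q = 4 (q = 0 + 4 = 4)
G(a) = 1 (G(a) = 4 - 3 = 1)
G(16 + 0)*(-1299 + (79 + 52)) = 1*(-1299 + (79 + 52)) = 1*(-1299 + 131) = 1*(-1168) = -1168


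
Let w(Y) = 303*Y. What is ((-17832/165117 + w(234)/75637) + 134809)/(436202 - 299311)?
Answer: 561211276488837/569875158143113 ≈ 0.98480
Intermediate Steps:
((-17832/165117 + w(234)/75637) + 134809)/(436202 - 299311) = ((-17832/165117 + (303*234)/75637) + 134809)/(436202 - 299311) = ((-17832*1/165117 + 70902*(1/75637)) + 134809)/136891 = ((-5944/55039 + 70902/75637) + 134809)*(1/136891) = (3452788850/4162984843 + 134809)*(1/136891) = (561211276488837/4162984843)*(1/136891) = 561211276488837/569875158143113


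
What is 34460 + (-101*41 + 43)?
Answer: 30362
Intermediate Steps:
34460 + (-101*41 + 43) = 34460 + (-4141 + 43) = 34460 - 4098 = 30362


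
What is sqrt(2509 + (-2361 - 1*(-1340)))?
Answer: 4*sqrt(93) ≈ 38.575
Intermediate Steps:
sqrt(2509 + (-2361 - 1*(-1340))) = sqrt(2509 + (-2361 + 1340)) = sqrt(2509 - 1021) = sqrt(1488) = 4*sqrt(93)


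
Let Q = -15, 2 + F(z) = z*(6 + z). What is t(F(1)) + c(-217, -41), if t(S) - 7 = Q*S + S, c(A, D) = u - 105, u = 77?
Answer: -91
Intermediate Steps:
F(z) = -2 + z*(6 + z)
c(A, D) = -28 (c(A, D) = 77 - 105 = -28)
t(S) = 7 - 14*S (t(S) = 7 + (-15*S + S) = 7 - 14*S)
t(F(1)) + c(-217, -41) = (7 - 14*(-2 + 1**2 + 6*1)) - 28 = (7 - 14*(-2 + 1 + 6)) - 28 = (7 - 14*5) - 28 = (7 - 70) - 28 = -63 - 28 = -91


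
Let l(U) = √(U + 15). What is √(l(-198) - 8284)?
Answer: √(-8284 + I*√183) ≈ 0.0743 + 91.016*I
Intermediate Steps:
l(U) = √(15 + U)
√(l(-198) - 8284) = √(√(15 - 198) - 8284) = √(√(-183) - 8284) = √(I*√183 - 8284) = √(-8284 + I*√183)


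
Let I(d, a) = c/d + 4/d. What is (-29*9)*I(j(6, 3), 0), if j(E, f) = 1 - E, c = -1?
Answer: 783/5 ≈ 156.60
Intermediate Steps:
I(d, a) = 3/d (I(d, a) = -1/d + 4/d = 3/d)
(-29*9)*I(j(6, 3), 0) = (-29*9)*(3/(1 - 1*6)) = -783/(1 - 6) = -783/(-5) = -783*(-1)/5 = -261*(-3/5) = 783/5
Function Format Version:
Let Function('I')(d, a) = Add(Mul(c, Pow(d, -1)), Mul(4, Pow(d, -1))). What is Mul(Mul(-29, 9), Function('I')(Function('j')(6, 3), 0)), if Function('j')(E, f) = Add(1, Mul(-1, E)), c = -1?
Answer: Rational(783, 5) ≈ 156.60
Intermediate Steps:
Function('I')(d, a) = Mul(3, Pow(d, -1)) (Function('I')(d, a) = Add(Mul(-1, Pow(d, -1)), Mul(4, Pow(d, -1))) = Mul(3, Pow(d, -1)))
Mul(Mul(-29, 9), Function('I')(Function('j')(6, 3), 0)) = Mul(Mul(-29, 9), Mul(3, Pow(Add(1, Mul(-1, 6)), -1))) = Mul(-261, Mul(3, Pow(Add(1, -6), -1))) = Mul(-261, Mul(3, Pow(-5, -1))) = Mul(-261, Mul(3, Rational(-1, 5))) = Mul(-261, Rational(-3, 5)) = Rational(783, 5)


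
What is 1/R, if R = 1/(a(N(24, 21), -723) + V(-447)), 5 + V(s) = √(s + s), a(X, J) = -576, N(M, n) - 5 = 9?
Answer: -581 + I*√894 ≈ -581.0 + 29.9*I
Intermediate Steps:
N(M, n) = 14 (N(M, n) = 5 + 9 = 14)
V(s) = -5 + √2*√s (V(s) = -5 + √(s + s) = -5 + √(2*s) = -5 + √2*√s)
R = 1/(-581 + I*√894) (R = 1/(-576 + (-5 + √2*√(-447))) = 1/(-576 + (-5 + √2*(I*√447))) = 1/(-576 + (-5 + I*√894)) = 1/(-581 + I*√894) ≈ -0.0017166 - 8.8342e-5*I)
1/R = 1/(-581/338455 - I*√894/338455)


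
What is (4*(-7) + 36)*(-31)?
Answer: -248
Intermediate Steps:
(4*(-7) + 36)*(-31) = (-28 + 36)*(-31) = 8*(-31) = -248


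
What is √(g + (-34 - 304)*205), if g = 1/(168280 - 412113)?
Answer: I*√4119604514832643/243833 ≈ 263.23*I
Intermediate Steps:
g = -1/243833 (g = 1/(-243833) = -1/243833 ≈ -4.1012e-6)
√(g + (-34 - 304)*205) = √(-1/243833 + (-34 - 304)*205) = √(-1/243833 - 338*205) = √(-1/243833 - 69290) = √(-16895188571/243833) = I*√4119604514832643/243833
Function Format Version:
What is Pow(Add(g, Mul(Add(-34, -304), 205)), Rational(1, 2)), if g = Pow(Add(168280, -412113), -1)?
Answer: Mul(Rational(1, 243833), I, Pow(4119604514832643, Rational(1, 2))) ≈ Mul(263.23, I)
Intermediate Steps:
g = Rational(-1, 243833) (g = Pow(-243833, -1) = Rational(-1, 243833) ≈ -4.1012e-6)
Pow(Add(g, Mul(Add(-34, -304), 205)), Rational(1, 2)) = Pow(Add(Rational(-1, 243833), Mul(Add(-34, -304), 205)), Rational(1, 2)) = Pow(Add(Rational(-1, 243833), Mul(-338, 205)), Rational(1, 2)) = Pow(Add(Rational(-1, 243833), -69290), Rational(1, 2)) = Pow(Rational(-16895188571, 243833), Rational(1, 2)) = Mul(Rational(1, 243833), I, Pow(4119604514832643, Rational(1, 2)))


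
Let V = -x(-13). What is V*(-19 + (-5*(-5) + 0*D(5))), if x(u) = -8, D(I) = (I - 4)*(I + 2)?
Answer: 48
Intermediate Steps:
D(I) = (-4 + I)*(2 + I)
V = 8 (V = -1*(-8) = 8)
V*(-19 + (-5*(-5) + 0*D(5))) = 8*(-19 + (-5*(-5) + 0*(-8 + 5² - 2*5))) = 8*(-19 + (25 + 0*(-8 + 25 - 10))) = 8*(-19 + (25 + 0*7)) = 8*(-19 + (25 + 0)) = 8*(-19 + 25) = 8*6 = 48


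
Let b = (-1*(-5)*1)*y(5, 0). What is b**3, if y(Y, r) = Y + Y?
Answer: 125000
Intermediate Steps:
y(Y, r) = 2*Y
b = 50 (b = (-1*(-5)*1)*(2*5) = (5*1)*10 = 5*10 = 50)
b**3 = 50**3 = 125000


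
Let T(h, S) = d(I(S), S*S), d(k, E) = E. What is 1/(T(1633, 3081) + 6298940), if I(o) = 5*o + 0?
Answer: 1/15791501 ≈ 6.3325e-8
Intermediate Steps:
I(o) = 5*o
T(h, S) = S**2 (T(h, S) = S*S = S**2)
1/(T(1633, 3081) + 6298940) = 1/(3081**2 + 6298940) = 1/(9492561 + 6298940) = 1/15791501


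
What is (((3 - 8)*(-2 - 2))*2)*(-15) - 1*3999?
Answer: -4599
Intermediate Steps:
(((3 - 8)*(-2 - 2))*2)*(-15) - 1*3999 = (-5*(-4)*2)*(-15) - 3999 = (20*2)*(-15) - 3999 = 40*(-15) - 3999 = -600 - 3999 = -4599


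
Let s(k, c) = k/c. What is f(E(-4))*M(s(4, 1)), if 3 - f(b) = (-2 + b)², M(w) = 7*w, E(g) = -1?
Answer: -168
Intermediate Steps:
f(b) = 3 - (-2 + b)²
f(E(-4))*M(s(4, 1)) = (3 - (-2 - 1)²)*(7*(4/1)) = (3 - 1*(-3)²)*(7*(4*1)) = (3 - 1*9)*(7*4) = (3 - 9)*28 = -6*28 = -168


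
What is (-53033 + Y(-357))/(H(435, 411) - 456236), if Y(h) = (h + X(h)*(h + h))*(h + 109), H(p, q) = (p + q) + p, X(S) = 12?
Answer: -2160367/454955 ≈ -4.7485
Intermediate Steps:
H(p, q) = q + 2*p
Y(h) = 25*h*(109 + h) (Y(h) = (h + 12*(h + h))*(h + 109) = (h + 12*(2*h))*(109 + h) = (h + 24*h)*(109 + h) = (25*h)*(109 + h) = 25*h*(109 + h))
(-53033 + Y(-357))/(H(435, 411) - 456236) = (-53033 + 25*(-357)*(109 - 357))/((411 + 2*435) - 456236) = (-53033 + 25*(-357)*(-248))/((411 + 870) - 456236) = (-53033 + 2213400)/(1281 - 456236) = 2160367/(-454955) = 2160367*(-1/454955) = -2160367/454955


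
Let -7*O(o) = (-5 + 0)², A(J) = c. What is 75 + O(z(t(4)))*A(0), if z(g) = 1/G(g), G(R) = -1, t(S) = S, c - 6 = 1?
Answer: 50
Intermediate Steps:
c = 7 (c = 6 + 1 = 7)
A(J) = 7
z(g) = -1 (z(g) = 1/(-1) = -1)
O(o) = -25/7 (O(o) = -(-5 + 0)²/7 = -⅐*(-5)² = -⅐*25 = -25/7)
75 + O(z(t(4)))*A(0) = 75 - 25/7*7 = 75 - 25 = 50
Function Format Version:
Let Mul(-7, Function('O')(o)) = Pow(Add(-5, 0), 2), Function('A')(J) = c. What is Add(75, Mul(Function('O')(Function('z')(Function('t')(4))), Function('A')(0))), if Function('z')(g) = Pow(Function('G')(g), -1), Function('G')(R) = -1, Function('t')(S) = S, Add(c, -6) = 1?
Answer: 50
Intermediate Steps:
c = 7 (c = Add(6, 1) = 7)
Function('A')(J) = 7
Function('z')(g) = -1 (Function('z')(g) = Pow(-1, -1) = -1)
Function('O')(o) = Rational(-25, 7) (Function('O')(o) = Mul(Rational(-1, 7), Pow(Add(-5, 0), 2)) = Mul(Rational(-1, 7), Pow(-5, 2)) = Mul(Rational(-1, 7), 25) = Rational(-25, 7))
Add(75, Mul(Function('O')(Function('z')(Function('t')(4))), Function('A')(0))) = Add(75, Mul(Rational(-25, 7), 7)) = Add(75, -25) = 50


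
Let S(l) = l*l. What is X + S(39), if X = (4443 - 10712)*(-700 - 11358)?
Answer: 75593123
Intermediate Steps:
S(l) = l²
X = 75591602 (X = -6269*(-12058) = 75591602)
X + S(39) = 75591602 + 39² = 75591602 + 1521 = 75593123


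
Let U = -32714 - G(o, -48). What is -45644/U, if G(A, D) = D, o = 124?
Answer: 22822/16333 ≈ 1.3973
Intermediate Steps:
U = -32666 (U = -32714 - 1*(-48) = -32714 + 48 = -32666)
-45644/U = -45644/(-32666) = -45644*(-1/32666) = 22822/16333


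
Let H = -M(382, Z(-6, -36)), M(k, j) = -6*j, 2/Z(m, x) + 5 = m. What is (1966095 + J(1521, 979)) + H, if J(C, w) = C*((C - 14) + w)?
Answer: 63220299/11 ≈ 5.7473e+6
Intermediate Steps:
Z(m, x) = 2/(-5 + m)
J(C, w) = C*(-14 + C + w) (J(C, w) = C*((-14 + C) + w) = C*(-14 + C + w))
H = -12/11 (H = -(-6)*2/(-5 - 6) = -(-6)*2/(-11) = -(-6)*2*(-1/11) = -(-6)*(-2)/11 = -1*12/11 = -12/11 ≈ -1.0909)
(1966095 + J(1521, 979)) + H = (1966095 + 1521*(-14 + 1521 + 979)) - 12/11 = (1966095 + 1521*2486) - 12/11 = (1966095 + 3781206) - 12/11 = 5747301 - 12/11 = 63220299/11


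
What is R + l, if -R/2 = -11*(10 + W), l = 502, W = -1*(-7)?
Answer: 876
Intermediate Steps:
W = 7
R = 374 (R = -(-22)*(10 + 7) = -(-22)*17 = -2*(-187) = 374)
R + l = 374 + 502 = 876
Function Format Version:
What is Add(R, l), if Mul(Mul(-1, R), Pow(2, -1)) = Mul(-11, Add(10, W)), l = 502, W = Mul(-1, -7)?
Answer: 876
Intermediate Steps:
W = 7
R = 374 (R = Mul(-2, Mul(-11, Add(10, 7))) = Mul(-2, Mul(-11, 17)) = Mul(-2, -187) = 374)
Add(R, l) = Add(374, 502) = 876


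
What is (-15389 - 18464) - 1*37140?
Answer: -70993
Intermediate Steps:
(-15389 - 18464) - 1*37140 = -33853 - 37140 = -70993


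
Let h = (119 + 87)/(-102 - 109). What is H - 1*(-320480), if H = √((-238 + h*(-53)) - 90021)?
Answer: 320480 + 3*I*√446235249/211 ≈ 3.2048e+5 + 300.35*I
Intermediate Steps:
h = -206/211 (h = 206/(-211) = 206*(-1/211) = -206/211 ≈ -0.97630)
H = 3*I*√446235249/211 (H = √((-238 - 206/211*(-53)) - 90021) = √((-238 + 10918/211) - 90021) = √(-39300/211 - 90021) = √(-19033731/211) = 3*I*√446235249/211 ≈ 300.35*I)
H - 1*(-320480) = 3*I*√446235249/211 - 1*(-320480) = 3*I*√446235249/211 + 320480 = 320480 + 3*I*√446235249/211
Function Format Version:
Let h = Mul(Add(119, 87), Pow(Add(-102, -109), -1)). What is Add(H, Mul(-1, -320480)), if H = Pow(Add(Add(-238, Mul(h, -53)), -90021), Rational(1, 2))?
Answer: Add(320480, Mul(Rational(3, 211), I, Pow(446235249, Rational(1, 2)))) ≈ Add(3.2048e+5, Mul(300.35, I))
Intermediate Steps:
h = Rational(-206, 211) (h = Mul(206, Pow(-211, -1)) = Mul(206, Rational(-1, 211)) = Rational(-206, 211) ≈ -0.97630)
H = Mul(Rational(3, 211), I, Pow(446235249, Rational(1, 2))) (H = Pow(Add(Add(-238, Mul(Rational(-206, 211), -53)), -90021), Rational(1, 2)) = Pow(Add(Add(-238, Rational(10918, 211)), -90021), Rational(1, 2)) = Pow(Add(Rational(-39300, 211), -90021), Rational(1, 2)) = Pow(Rational(-19033731, 211), Rational(1, 2)) = Mul(Rational(3, 211), I, Pow(446235249, Rational(1, 2))) ≈ Mul(300.35, I))
Add(H, Mul(-1, -320480)) = Add(Mul(Rational(3, 211), I, Pow(446235249, Rational(1, 2))), Mul(-1, -320480)) = Add(Mul(Rational(3, 211), I, Pow(446235249, Rational(1, 2))), 320480) = Add(320480, Mul(Rational(3, 211), I, Pow(446235249, Rational(1, 2))))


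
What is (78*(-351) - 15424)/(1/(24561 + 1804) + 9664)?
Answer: -1128474730/254791361 ≈ -4.4290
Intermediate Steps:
(78*(-351) - 15424)/(1/(24561 + 1804) + 9664) = (-27378 - 15424)/(1/26365 + 9664) = -42802/(1/26365 + 9664) = -42802/254791361/26365 = -42802*26365/254791361 = -1128474730/254791361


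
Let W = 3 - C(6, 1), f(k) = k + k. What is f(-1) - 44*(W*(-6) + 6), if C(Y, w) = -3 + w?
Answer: 1054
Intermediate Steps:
f(k) = 2*k
W = 5 (W = 3 - (-3 + 1) = 3 - 1*(-2) = 3 + 2 = 5)
f(-1) - 44*(W*(-6) + 6) = 2*(-1) - 44*(5*(-6) + 6) = -2 - 44*(-30 + 6) = -2 - 44*(-24) = -2 + 1056 = 1054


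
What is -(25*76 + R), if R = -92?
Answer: -1808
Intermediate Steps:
-(25*76 + R) = -(25*76 - 92) = -(1900 - 92) = -1*1808 = -1808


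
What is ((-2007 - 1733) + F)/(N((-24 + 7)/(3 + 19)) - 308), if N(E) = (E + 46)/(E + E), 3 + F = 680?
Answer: 104142/11467 ≈ 9.0819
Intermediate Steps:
F = 677 (F = -3 + 680 = 677)
N(E) = (46 + E)/(2*E) (N(E) = (46 + E)/((2*E)) = (46 + E)*(1/(2*E)) = (46 + E)/(2*E))
((-2007 - 1733) + F)/(N((-24 + 7)/(3 + 19)) - 308) = ((-2007 - 1733) + 677)/((46 + (-24 + 7)/(3 + 19))/(2*(((-24 + 7)/(3 + 19)))) - 308) = (-3740 + 677)/((46 - 17/22)/(2*((-17/22))) - 308) = -3063/((46 - 17*1/22)/(2*((-17*1/22))) - 308) = -3063/((46 - 17/22)/(2*(-17/22)) - 308) = -3063/((½)*(-22/17)*(995/22) - 308) = -3063/(-995/34 - 308) = -3063/(-11467/34) = -3063*(-34/11467) = 104142/11467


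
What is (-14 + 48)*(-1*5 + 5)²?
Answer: 0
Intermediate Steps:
(-14 + 48)*(-1*5 + 5)² = 34*(-5 + 5)² = 34*0² = 34*0 = 0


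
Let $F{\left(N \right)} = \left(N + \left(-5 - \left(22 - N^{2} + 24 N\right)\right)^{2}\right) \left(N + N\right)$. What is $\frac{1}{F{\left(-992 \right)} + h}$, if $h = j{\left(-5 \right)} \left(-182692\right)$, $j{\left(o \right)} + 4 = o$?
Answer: $- \frac{1}{2015251059733244} \approx -4.9622 \cdot 10^{-16}$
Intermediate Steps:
$j{\left(o \right)} = -4 + o$
$h = 1644228$ ($h = \left(-4 - 5\right) \left(-182692\right) = \left(-9\right) \left(-182692\right) = 1644228$)
$F{\left(N \right)} = 2 N \left(N + \left(-27 + N^{2} - 24 N\right)^{2}\right)$ ($F{\left(N \right)} = \left(N + \left(-5 - \left(22 - N^{2} + 24 N\right)\right)^{2}\right) 2 N = \left(N + \left(-27 + N^{2} - 24 N\right)^{2}\right) 2 N = 2 N \left(N + \left(-27 + N^{2} - 24 N\right)^{2}\right)$)
$\frac{1}{F{\left(-992 \right)} + h} = \frac{1}{2 \left(-992\right) \left(-992 + \left(27 - \left(-992\right)^{2} + 24 \left(-992\right)\right)^{2}\right) + 1644228} = \frac{1}{2 \left(-992\right) \left(-992 + \left(27 - 984064 - 23808\right)^{2}\right) + 1644228} = \frac{1}{2 \left(-992\right) \left(-992 + \left(-1007845\right)^{2}\right) + 1644228} = \frac{1}{2 \left(-992\right) \left(-992 + 1015751544025\right) + 1644228} = \frac{1}{2 \left(-992\right) 1015751543033 + 1644228} = \frac{1}{-2015251061377472 + 1644228} = \frac{1}{-2015251059733244} = - \frac{1}{2015251059733244}$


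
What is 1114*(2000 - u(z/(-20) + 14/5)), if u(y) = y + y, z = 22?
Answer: 11121062/5 ≈ 2.2242e+6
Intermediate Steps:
u(y) = 2*y
1114*(2000 - u(z/(-20) + 14/5)) = 1114*(2000 - 2*(22/(-20) + 14/5)) = 1114*(2000 - 2*(22*(-1/20) + 14*(1/5))) = 1114*(2000 - 2*(-11/10 + 14/5)) = 1114*(2000 - 2*17/10) = 1114*(2000 - 1*17/5) = 1114*(2000 - 17/5) = 1114*(9983/5) = 11121062/5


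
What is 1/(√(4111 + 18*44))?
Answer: √4903/4903 ≈ 0.014281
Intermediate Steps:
1/(√(4111 + 18*44)) = 1/(√(4111 + 792)) = 1/(√4903) = √4903/4903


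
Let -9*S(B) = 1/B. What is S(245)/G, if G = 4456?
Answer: -1/9825480 ≈ -1.0178e-7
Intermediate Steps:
S(B) = -1/(9*B)
S(245)/G = -1/9/245/4456 = -1/9*1/245*(1/4456) = -1/2205*1/4456 = -1/9825480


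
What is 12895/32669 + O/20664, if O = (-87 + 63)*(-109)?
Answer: 2094788/4018287 ≈ 0.52131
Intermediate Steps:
O = 2616 (O = -24*(-109) = 2616)
12895/32669 + O/20664 = 12895/32669 + 2616/20664 = 12895*(1/32669) + 2616*(1/20664) = 12895/32669 + 109/861 = 2094788/4018287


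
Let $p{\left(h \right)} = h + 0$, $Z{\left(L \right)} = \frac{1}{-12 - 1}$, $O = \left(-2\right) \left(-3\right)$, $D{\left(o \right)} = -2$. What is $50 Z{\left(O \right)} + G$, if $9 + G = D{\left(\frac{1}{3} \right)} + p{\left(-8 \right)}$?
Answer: $- \frac{297}{13} \approx -22.846$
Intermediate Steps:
$O = 6$
$Z{\left(L \right)} = - \frac{1}{13}$ ($Z{\left(L \right)} = \frac{1}{-13} = - \frac{1}{13}$)
$p{\left(h \right)} = h$
$G = -19$ ($G = -9 - 10 = -19$)
$50 Z{\left(O \right)} + G = 50 \left(- \frac{1}{13}\right) - 19 = - \frac{50}{13} - 19 = - \frac{297}{13}$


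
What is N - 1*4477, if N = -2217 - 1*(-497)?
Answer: -6197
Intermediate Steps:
N = -1720 (N = -2217 + 497 = -1720)
N - 1*4477 = -1720 - 1*4477 = -1720 - 4477 = -6197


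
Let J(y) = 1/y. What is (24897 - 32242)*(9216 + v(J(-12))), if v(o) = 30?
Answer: -67911870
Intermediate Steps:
(24897 - 32242)*(9216 + v(J(-12))) = (24897 - 32242)*(9216 + 30) = -7345*9246 = -67911870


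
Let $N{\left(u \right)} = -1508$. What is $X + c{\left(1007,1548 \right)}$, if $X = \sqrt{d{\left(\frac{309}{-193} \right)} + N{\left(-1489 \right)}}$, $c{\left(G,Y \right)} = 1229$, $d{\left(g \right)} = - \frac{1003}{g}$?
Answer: $1229 + \frac{i \sqrt{84169437}}{309} \approx 1229.0 + 29.691 i$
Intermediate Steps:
$X = \frac{i \sqrt{84169437}}{309}$ ($X = \sqrt{- \frac{1003}{309 \frac{1}{-193}} - 1508} = \sqrt{- \frac{1003}{309 \left(- \frac{1}{193}\right)} - 1508} = \sqrt{- \frac{1003}{- \frac{309}{193}} - 1508} = \sqrt{\left(-1003\right) \left(- \frac{193}{309}\right) - 1508} = \sqrt{\frac{193579}{309} - 1508} = \sqrt{- \frac{272393}{309}} = \frac{i \sqrt{84169437}}{309} \approx 29.691 i$)
$X + c{\left(1007,1548 \right)} = \frac{i \sqrt{84169437}}{309} + 1229 = 1229 + \frac{i \sqrt{84169437}}{309}$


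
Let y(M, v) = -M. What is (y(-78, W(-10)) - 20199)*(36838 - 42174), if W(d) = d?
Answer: 107365656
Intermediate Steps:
(y(-78, W(-10)) - 20199)*(36838 - 42174) = (-1*(-78) - 20199)*(36838 - 42174) = (78 - 20199)*(-5336) = -20121*(-5336) = 107365656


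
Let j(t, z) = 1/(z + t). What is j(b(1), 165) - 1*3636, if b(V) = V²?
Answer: -603575/166 ≈ -3636.0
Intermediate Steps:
j(t, z) = 1/(t + z)
j(b(1), 165) - 1*3636 = 1/(1² + 165) - 1*3636 = 1/(1 + 165) - 3636 = 1/166 - 3636 = -603575/166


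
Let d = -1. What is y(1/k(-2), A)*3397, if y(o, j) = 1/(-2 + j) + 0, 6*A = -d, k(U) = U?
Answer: -20382/11 ≈ -1852.9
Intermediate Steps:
A = ⅙ (A = (-1*(-1))/6 = (⅙)*1 = ⅙ ≈ 0.16667)
y(o, j) = 1/(-2 + j)
y(1/k(-2), A)*3397 = 3397/(-2 + ⅙) = 3397/(-11/6) = -6/11*3397 = -20382/11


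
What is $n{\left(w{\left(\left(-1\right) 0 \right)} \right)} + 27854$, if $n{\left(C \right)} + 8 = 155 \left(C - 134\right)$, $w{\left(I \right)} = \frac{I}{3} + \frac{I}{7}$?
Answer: $7076$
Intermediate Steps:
$w{\left(I \right)} = \frac{10 I}{21}$ ($w{\left(I \right)} = I \frac{1}{3} + I \frac{1}{7} = \frac{I}{3} + \frac{I}{7} = \frac{10 I}{21}$)
$n{\left(C \right)} = -20778 + 155 C$ ($n{\left(C \right)} = -8 + 155 \left(C - 134\right) = -8 + 155 \left(-134 + C\right) = -8 + \left(-20770 + 155 C\right) = -20778 + 155 C$)
$n{\left(w{\left(\left(-1\right) 0 \right)} \right)} + 27854 = \left(-20778 + 155 \frac{10 \left(\left(-1\right) 0\right)}{21}\right) + 27854 = \left(-20778 + 155 \cdot \frac{10}{21} \cdot 0\right) + 27854 = \left(-20778 + 155 \cdot 0\right) + 27854 = \left(-20778 + 0\right) + 27854 = -20778 + 27854 = 7076$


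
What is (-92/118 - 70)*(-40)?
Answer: 167040/59 ≈ 2831.2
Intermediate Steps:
(-92/118 - 70)*(-40) = (-92*1/118 - 70)*(-40) = (-46/59 - 70)*(-40) = -4176/59*(-40) = 167040/59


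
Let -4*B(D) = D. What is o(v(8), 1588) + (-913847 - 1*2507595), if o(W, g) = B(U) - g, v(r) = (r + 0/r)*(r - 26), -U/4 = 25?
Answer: -3423005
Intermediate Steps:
U = -100 (U = -4*25 = -100)
B(D) = -D/4
v(r) = r*(-26 + r) (v(r) = (r + 0)*(-26 + r) = r*(-26 + r))
o(W, g) = 25 - g (o(W, g) = -1/4*(-100) - g = 25 - g)
o(v(8), 1588) + (-913847 - 1*2507595) = (25 - 1*1588) + (-913847 - 1*2507595) = (25 - 1588) + (-913847 - 2507595) = -1563 - 3421442 = -3423005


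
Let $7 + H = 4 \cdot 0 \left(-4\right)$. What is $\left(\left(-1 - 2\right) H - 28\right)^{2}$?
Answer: $49$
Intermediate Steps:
$H = -7$ ($H = -7 + 4 \cdot 0 \left(-4\right) = -7 + 0 \left(-4\right) = -7 + 0 = -7$)
$\left(\left(-1 - 2\right) H - 28\right)^{2} = \left(\left(-1 - 2\right) \left(-7\right) - 28\right)^{2} = \left(\left(-3\right) \left(-7\right) - 28\right)^{2} = \left(21 - 28\right)^{2} = \left(-7\right)^{2} = 49$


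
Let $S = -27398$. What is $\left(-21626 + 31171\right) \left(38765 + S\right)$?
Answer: $108498015$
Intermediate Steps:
$\left(-21626 + 31171\right) \left(38765 + S\right) = \left(-21626 + 31171\right) \left(38765 - 27398\right) = 9545 \cdot 11367 = 108498015$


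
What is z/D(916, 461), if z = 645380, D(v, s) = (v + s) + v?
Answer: 645380/2293 ≈ 281.46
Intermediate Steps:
D(v, s) = s + 2*v (D(v, s) = (s + v) + v = s + 2*v)
z/D(916, 461) = 645380/(461 + 2*916) = 645380/(461 + 1832) = 645380/2293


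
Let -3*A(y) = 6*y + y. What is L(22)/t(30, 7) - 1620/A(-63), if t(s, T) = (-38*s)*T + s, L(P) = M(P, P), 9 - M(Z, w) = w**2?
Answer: -170789/15582 ≈ -10.961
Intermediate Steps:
M(Z, w) = 9 - w**2
A(y) = -7*y/3 (A(y) = -(6*y + y)/3 = -7*y/3)
L(P) = 9 - P**2
t(s, T) = s - 38*T*s (t(s, T) = -38*T*s + s = s - 38*T*s)
L(22)/t(30, 7) - 1620/A(-63) = (9 - 1*22**2)/((30*(1 - 38*7))) - 1620/((-7/3*(-63))) = (9 - 1*484)/((30*(1 - 266))) - 1620/147 = (9 - 484)/((30*(-265))) - 1620*1/147 = -475/(-7950) - 540/49 = -475*(-1/7950) - 540/49 = 19/318 - 540/49 = -170789/15582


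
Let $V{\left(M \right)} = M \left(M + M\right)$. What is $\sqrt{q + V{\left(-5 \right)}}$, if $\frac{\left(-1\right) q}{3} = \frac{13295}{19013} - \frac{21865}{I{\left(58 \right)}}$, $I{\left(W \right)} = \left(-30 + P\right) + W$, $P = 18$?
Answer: $\frac{5 \sqrt{45096124403966}}{874598} \approx 38.391$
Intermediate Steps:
$I{\left(W \right)} = -12 + W$ ($I{\left(W \right)} = \left(-30 + 18\right) + W = -12 + W$)
$q = \frac{1245323025}{874598}$ ($q = - 3 \left(\frac{13295}{19013} - \frac{21865}{-12 + 58}\right) = - 3 \left(13295 \cdot \frac{1}{19013} - \frac{21865}{46}\right) = - 3 \left(\frac{13295}{19013} - \frac{21865}{46}\right) = \left(-3\right) \left(- \frac{415107675}{874598}\right) = \frac{1245323025}{874598} \approx 1423.9$)
$V{\left(M \right)} = 2 M^{2}$ ($V{\left(M \right)} = M 2 M = 2 M^{2}$)
$\sqrt{q + V{\left(-5 \right)}} = \sqrt{\frac{1245323025}{874598} + 2 \left(-5\right)^{2}} = \sqrt{\frac{1245323025}{874598} + 2 \cdot 25} = \sqrt{\frac{1245323025}{874598} + 50} = \sqrt{\frac{1289052925}{874598}} = \frac{5 \sqrt{45096124403966}}{874598}$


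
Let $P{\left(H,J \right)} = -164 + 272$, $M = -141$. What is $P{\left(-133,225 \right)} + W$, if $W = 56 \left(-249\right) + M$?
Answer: $-13977$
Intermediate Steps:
$W = -14085$ ($W = 56 \left(-249\right) - 141 = -13944 - 141 = -14085$)
$P{\left(H,J \right)} = 108$
$P{\left(-133,225 \right)} + W = 108 - 14085 = -13977$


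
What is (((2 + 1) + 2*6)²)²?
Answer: 50625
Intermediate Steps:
(((2 + 1) + 2*6)²)² = ((3 + 12)²)² = (15²)² = 225² = 50625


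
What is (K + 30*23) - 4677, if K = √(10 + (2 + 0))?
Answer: -3987 + 2*√3 ≈ -3983.5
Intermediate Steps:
K = 2*√3 (K = √(10 + 2) = √12 = 2*√3 ≈ 3.4641)
(K + 30*23) - 4677 = (2*√3 + 30*23) - 4677 = (2*√3 + 690) - 4677 = (690 + 2*√3) - 4677 = -3987 + 2*√3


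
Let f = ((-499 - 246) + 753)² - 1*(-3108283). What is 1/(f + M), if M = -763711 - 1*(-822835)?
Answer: 1/3167471 ≈ 3.1571e-7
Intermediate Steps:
M = 59124 (M = -763711 + 822835 = 59124)
f = 3108347 (f = (-745 + 753)² + 3108283 = 8² + 3108283 = 64 + 3108283 = 3108347)
1/(f + M) = 1/(3108347 + 59124) = 1/3167471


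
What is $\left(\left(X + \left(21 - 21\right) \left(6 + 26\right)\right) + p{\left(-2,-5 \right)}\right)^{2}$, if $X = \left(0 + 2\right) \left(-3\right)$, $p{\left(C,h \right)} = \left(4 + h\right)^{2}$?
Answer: $25$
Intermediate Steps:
$X = -6$ ($X = 2 \left(-3\right) = -6$)
$\left(\left(X + \left(21 - 21\right) \left(6 + 26\right)\right) + p{\left(-2,-5 \right)}\right)^{2} = \left(\left(-6 + \left(21 - 21\right) \left(6 + 26\right)\right) + \left(4 - 5\right)^{2}\right)^{2} = \left(\left(-6 + 0 \cdot 32\right) + \left(-1\right)^{2}\right)^{2} = \left(\left(-6 + 0\right) + 1\right)^{2} = \left(-6 + 1\right)^{2} = \left(-5\right)^{2} = 25$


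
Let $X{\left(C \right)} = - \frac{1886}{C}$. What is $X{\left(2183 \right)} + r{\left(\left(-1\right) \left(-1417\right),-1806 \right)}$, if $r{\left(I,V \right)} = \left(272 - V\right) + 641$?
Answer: $\frac{5933691}{2183} \approx 2718.1$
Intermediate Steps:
$r{\left(I,V \right)} = 913 - V$
$X{\left(2183 \right)} + r{\left(\left(-1\right) \left(-1417\right),-1806 \right)} = - \frac{1886}{2183} + \left(913 - -1806\right) = \left(-1886\right) \frac{1}{2183} + \left(913 + 1806\right) = - \frac{1886}{2183} + 2719 = \frac{5933691}{2183}$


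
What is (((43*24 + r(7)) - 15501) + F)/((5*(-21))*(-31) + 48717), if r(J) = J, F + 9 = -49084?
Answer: -21185/17324 ≈ -1.2229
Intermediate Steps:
F = -49093 (F = -9 - 49084 = -49093)
(((43*24 + r(7)) - 15501) + F)/((5*(-21))*(-31) + 48717) = (((43*24 + 7) - 15501) - 49093)/((5*(-21))*(-31) + 48717) = (((1032 + 7) - 15501) - 49093)/(-105*(-31) + 48717) = ((1039 - 15501) - 49093)/(3255 + 48717) = (-14462 - 49093)/51972 = -63555*1/51972 = -21185/17324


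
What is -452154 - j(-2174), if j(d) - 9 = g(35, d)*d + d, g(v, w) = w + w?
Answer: -9902541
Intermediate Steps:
g(v, w) = 2*w
j(d) = 9 + d + 2*d**2 (j(d) = 9 + ((2*d)*d + d) = 9 + (2*d**2 + d) = 9 + (d + 2*d**2) = 9 + d + 2*d**2)
-452154 - j(-2174) = -452154 - (9 - 2174 + 2*(-2174)**2) = -452154 - (9 - 2174 + 2*4726276) = -452154 - (9 - 2174 + 9452552) = -452154 - 1*9450387 = -452154 - 9450387 = -9902541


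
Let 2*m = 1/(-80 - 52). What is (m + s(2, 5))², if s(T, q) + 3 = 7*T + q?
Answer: 17833729/69696 ≈ 255.88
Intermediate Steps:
m = -1/264 (m = 1/(2*(-80 - 52)) = (½)/(-132) = (½)*(-1/132) = -1/264 ≈ -0.0037879)
s(T, q) = -3 + q + 7*T (s(T, q) = -3 + (7*T + q) = -3 + (q + 7*T) = -3 + q + 7*T)
(m + s(2, 5))² = (-1/264 + (-3 + 5 + 7*2))² = (-1/264 + (-3 + 5 + 14))² = (-1/264 + 16)² = (4223/264)² = 17833729/69696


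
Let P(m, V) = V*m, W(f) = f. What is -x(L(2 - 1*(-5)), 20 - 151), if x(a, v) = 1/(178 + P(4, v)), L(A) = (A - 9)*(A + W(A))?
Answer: 1/346 ≈ 0.0028902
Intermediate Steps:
L(A) = 2*A*(-9 + A) (L(A) = (A - 9)*(A + A) = (-9 + A)*(2*A) = 2*A*(-9 + A))
x(a, v) = 1/(178 + 4*v) (x(a, v) = 1/(178 + v*4) = 1/(178 + 4*v))
-x(L(2 - 1*(-5)), 20 - 151) = -1/(2*(89 + 2*(20 - 151))) = -1/(2*(89 + 2*(-131))) = -1/(2*(89 - 262)) = -1/(2*(-173)) = -(-1)/(2*173) = -1*(-1/346) = 1/346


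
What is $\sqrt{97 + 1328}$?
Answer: $5 \sqrt{57} \approx 37.749$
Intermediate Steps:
$\sqrt{97 + 1328} = \sqrt{1425} = 5 \sqrt{57}$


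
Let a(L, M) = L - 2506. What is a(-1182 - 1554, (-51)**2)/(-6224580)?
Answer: 2621/3112290 ≈ 0.00084214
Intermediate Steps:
a(L, M) = -2506 + L
a(-1182 - 1554, (-51)**2)/(-6224580) = (-2506 + (-1182 - 1554))/(-6224580) = (-2506 - 2736)*(-1/6224580) = -5242*(-1/6224580) = 2621/3112290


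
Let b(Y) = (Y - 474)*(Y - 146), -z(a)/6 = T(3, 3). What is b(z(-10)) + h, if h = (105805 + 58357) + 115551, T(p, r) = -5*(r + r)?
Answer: 269717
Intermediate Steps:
T(p, r) = -10*r
z(a) = 180 (z(a) = -(-60)*3 = -6*(-30) = 180)
b(Y) = (-474 + Y)*(-146 + Y)
h = 279713 (h = 164162 + 115551 = 279713)
b(z(-10)) + h = (69204 + 180**2 - 620*180) + 279713 = (69204 + 32400 - 111600) + 279713 = -9996 + 279713 = 269717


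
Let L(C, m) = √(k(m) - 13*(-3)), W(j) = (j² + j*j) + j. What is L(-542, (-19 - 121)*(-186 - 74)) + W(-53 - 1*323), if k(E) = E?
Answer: 282376 + √36439 ≈ 2.8257e+5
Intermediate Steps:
W(j) = j + 2*j² (W(j) = (j² + j²) + j = 2*j² + j = j + 2*j²)
L(C, m) = √(39 + m) (L(C, m) = √(m - 13*(-3)) = √(m + 39) = √(39 + m))
L(-542, (-19 - 121)*(-186 - 74)) + W(-53 - 1*323) = √(39 + (-19 - 121)*(-186 - 74)) + (-53 - 1*323)*(1 + 2*(-53 - 1*323)) = √(39 - 140*(-260)) + (-53 - 323)*(1 + 2*(-53 - 323)) = √(39 + 36400) - 376*(1 + 2*(-376)) = √36439 - 376*(1 - 752) = √36439 - 376*(-751) = √36439 + 282376 = 282376 + √36439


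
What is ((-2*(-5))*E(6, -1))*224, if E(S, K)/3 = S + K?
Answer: 33600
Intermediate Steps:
E(S, K) = 3*K + 3*S (E(S, K) = 3*(S + K) = 3*(K + S) = 3*K + 3*S)
((-2*(-5))*E(6, -1))*224 = ((-2*(-5))*(3*(-1) + 3*6))*224 = (10*(-3 + 18))*224 = (10*15)*224 = 150*224 = 33600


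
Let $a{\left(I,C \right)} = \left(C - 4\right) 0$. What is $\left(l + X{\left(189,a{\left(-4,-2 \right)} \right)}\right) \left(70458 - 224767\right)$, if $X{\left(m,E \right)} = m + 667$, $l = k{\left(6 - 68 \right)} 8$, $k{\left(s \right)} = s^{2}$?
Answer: $-4877398872$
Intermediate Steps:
$a{\left(I,C \right)} = 0$ ($a{\left(I,C \right)} = \left(-4 + C\right) 0 = 0$)
$l = 30752$ ($l = \left(6 - 68\right)^{2} \cdot 8 = \left(-62\right)^{2} \cdot 8 = 3844 \cdot 8 = 30752$)
$X{\left(m,E \right)} = 667 + m$
$\left(l + X{\left(189,a{\left(-4,-2 \right)} \right)}\right) \left(70458 - 224767\right) = \left(30752 + \left(667 + 189\right)\right) \left(70458 - 224767\right) = \left(30752 + 856\right) \left(-154309\right) = 31608 \left(-154309\right) = -4877398872$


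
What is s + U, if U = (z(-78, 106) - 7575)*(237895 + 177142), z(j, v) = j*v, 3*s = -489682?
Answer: -19726783255/3 ≈ -6.5756e+9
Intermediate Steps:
s = -489682/3 (s = (⅓)*(-489682) = -489682/3 ≈ -1.6323e+5)
U = -6575431191 (U = (-78*106 - 7575)*(237895 + 177142) = (-8268 - 7575)*415037 = -15843*415037 = -6575431191)
s + U = -489682/3 - 6575431191 = -19726783255/3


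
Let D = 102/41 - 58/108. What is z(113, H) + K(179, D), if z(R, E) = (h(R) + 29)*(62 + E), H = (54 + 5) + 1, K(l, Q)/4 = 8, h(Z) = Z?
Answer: 17356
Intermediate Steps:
D = 4319/2214 (D = 102*(1/41) - 58*1/108 = 102/41 - 29/54 = 4319/2214 ≈ 1.9508)
K(l, Q) = 32 (K(l, Q) = 4*8 = 32)
H = 60 (H = 59 + 1 = 60)
z(R, E) = (29 + R)*(62 + E) (z(R, E) = (R + 29)*(62 + E) = (29 + R)*(62 + E))
z(113, H) + K(179, D) = (1798 + 29*60 + 62*113 + 60*113) + 32 = (1798 + 1740 + 7006 + 6780) + 32 = 17324 + 32 = 17356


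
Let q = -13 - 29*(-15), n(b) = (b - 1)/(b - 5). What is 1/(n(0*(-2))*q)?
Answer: 5/422 ≈ 0.011848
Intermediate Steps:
n(b) = (-1 + b)/(-5 + b)
q = 422 (q = -13 + 435 = 422)
1/(n(0*(-2))*q) = 1/(((-1 + 0*(-2))/(-5 + 0*(-2)))*422) = 1/(((-1 + 0)/(-5 + 0))*422) = 1/((-1/(-5))*422) = 1/(-⅕*(-1)*422) = 1/((⅕)*422) = 1/(422/5) = 5/422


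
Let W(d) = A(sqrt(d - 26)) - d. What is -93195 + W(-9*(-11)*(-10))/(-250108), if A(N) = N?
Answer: -11654408025/125054 - I*sqrt(254)/125054 ≈ -93195.0 - 0.00012744*I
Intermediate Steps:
W(d) = sqrt(-26 + d) - d (W(d) = sqrt(d - 26) - d = sqrt(-26 + d) - d)
-93195 + W(-9*(-11)*(-10))/(-250108) = -93195 + (sqrt(-26 - 9*(-11)*(-10)) - (-9*(-11))*(-10))/(-250108) = -93195 + (sqrt(-26 + 99*(-10)) - 99*(-10))*(-1/250108) = -93195 + (sqrt(-26 - 990) - 1*(-990))*(-1/250108) = -93195 + (sqrt(-1016) + 990)*(-1/250108) = -93195 + (2*I*sqrt(254) + 990)*(-1/250108) = -93195 + (990 + 2*I*sqrt(254))*(-1/250108) = -93195 + (-495/125054 - I*sqrt(254)/125054) = -11654408025/125054 - I*sqrt(254)/125054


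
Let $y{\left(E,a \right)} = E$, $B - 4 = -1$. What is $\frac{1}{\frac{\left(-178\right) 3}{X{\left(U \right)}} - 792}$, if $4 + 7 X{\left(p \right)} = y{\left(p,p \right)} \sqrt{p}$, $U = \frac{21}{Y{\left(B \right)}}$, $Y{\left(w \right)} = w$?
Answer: $- \frac{22828}{17902221} + \frac{4361 \sqrt{7}}{35804442} \approx -0.00095289$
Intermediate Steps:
$B = 3$ ($B = 4 - 1 = 3$)
$U = 7$ ($U = \frac{21}{3} = 21 \cdot \frac{1}{3} = 7$)
$X{\left(p \right)} = - \frac{4}{7} + \frac{p^{\frac{3}{2}}}{7}$ ($X{\left(p \right)} = - \frac{4}{7} + \frac{p \sqrt{p}}{7} = - \frac{4}{7} + \frac{p^{\frac{3}{2}}}{7}$)
$\frac{1}{\frac{\left(-178\right) 3}{X{\left(U \right)}} - 792} = \frac{1}{\frac{\left(-178\right) 3}{- \frac{4}{7} + \frac{7^{\frac{3}{2}}}{7}} - 792} = \frac{1}{- \frac{534}{- \frac{4}{7} + \frac{7 \sqrt{7}}{7}} - 792} = \frac{1}{- \frac{534}{- \frac{4}{7} + \sqrt{7}} - 792} = \frac{1}{-792 - \frac{534}{- \frac{4}{7} + \sqrt{7}}}$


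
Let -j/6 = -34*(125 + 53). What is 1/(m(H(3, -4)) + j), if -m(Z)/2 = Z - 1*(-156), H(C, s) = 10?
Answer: 1/35980 ≈ 2.7793e-5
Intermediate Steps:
m(Z) = -312 - 2*Z (m(Z) = -2*(Z - 1*(-156)) = -2*(Z + 156) = -2*(156 + Z) = -312 - 2*Z)
j = 36312 (j = -(-204)*(125 + 53) = -(-204)*178 = -6*(-6052) = 36312)
1/(m(H(3, -4)) + j) = 1/((-312 - 2*10) + 36312) = 1/((-312 - 20) + 36312) = 1/(-332 + 36312) = 1/35980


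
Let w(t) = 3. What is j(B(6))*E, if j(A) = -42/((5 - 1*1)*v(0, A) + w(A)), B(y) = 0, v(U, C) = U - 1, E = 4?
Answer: 168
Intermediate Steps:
v(U, C) = -1 + U
j(A) = 42 (j(A) = -42/((5 - 1*1)*(-1 + 0) + 3) = -42/((5 - 1)*(-1) + 3) = -42/(4*(-1) + 3) = -42/(-4 + 3) = -42/(-1) = -42*(-1) = 42)
j(B(6))*E = 42*4 = 168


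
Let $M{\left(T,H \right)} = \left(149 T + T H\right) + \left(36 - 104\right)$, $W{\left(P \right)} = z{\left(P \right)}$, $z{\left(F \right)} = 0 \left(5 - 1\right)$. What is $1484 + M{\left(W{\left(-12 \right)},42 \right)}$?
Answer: $1416$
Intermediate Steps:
$z{\left(F \right)} = 0$ ($z{\left(F \right)} = 0 \cdot 4 = 0$)
$W{\left(P \right)} = 0$
$M{\left(T,H \right)} = -68 + 149 T + H T$ ($M{\left(T,H \right)} = \left(149 T + H T\right) + \left(36 - 104\right) = \left(149 T + H T\right) - 68 = -68 + 149 T + H T$)
$1484 + M{\left(W{\left(-12 \right)},42 \right)} = 1484 + \left(-68 + 149 \cdot 0 + 42 \cdot 0\right) = 1484 + \left(-68 + 0 + 0\right) = 1484 - 68 = 1416$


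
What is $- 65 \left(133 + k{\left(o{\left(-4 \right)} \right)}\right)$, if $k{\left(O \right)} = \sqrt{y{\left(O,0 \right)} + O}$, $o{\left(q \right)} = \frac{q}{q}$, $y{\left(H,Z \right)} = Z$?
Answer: $-8710$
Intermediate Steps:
$o{\left(q \right)} = 1$
$k{\left(O \right)} = \sqrt{O}$ ($k{\left(O \right)} = \sqrt{0 + O} = \sqrt{O}$)
$- 65 \left(133 + k{\left(o{\left(-4 \right)} \right)}\right) = - 65 \left(133 + \sqrt{1}\right) = - 65 \left(133 + 1\right) = \left(-65\right) 134 = -8710$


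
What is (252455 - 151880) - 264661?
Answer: -164086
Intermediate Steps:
(252455 - 151880) - 264661 = 100575 - 264661 = -164086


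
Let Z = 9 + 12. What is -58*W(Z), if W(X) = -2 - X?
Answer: 1334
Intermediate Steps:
Z = 21
-58*W(Z) = -58*(-2 - 1*21) = -58*(-2 - 21) = -58*(-23) = 1334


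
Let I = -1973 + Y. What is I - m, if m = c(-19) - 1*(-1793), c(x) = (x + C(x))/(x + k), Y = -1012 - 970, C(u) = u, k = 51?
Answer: -91949/16 ≈ -5746.8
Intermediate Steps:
Y = -1982
c(x) = 2*x/(51 + x) (c(x) = (x + x)/(x + 51) = (2*x)/(51 + x) = 2*x/(51 + x))
I = -3955 (I = -1973 - 1982 = -3955)
m = 28669/16 (m = 2*(-19)/(51 - 19) - 1*(-1793) = 2*(-19)/32 + 1793 = 2*(-19)*(1/32) + 1793 = -19/16 + 1793 = 28669/16 ≈ 1791.8)
I - m = -3955 - 1*28669/16 = -3955 - 28669/16 = -91949/16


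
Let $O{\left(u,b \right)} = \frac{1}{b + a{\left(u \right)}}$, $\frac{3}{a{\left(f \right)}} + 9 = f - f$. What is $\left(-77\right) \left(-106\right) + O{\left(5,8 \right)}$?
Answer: $\frac{187729}{23} \approx 8162.1$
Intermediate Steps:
$a{\left(f \right)} = - \frac{1}{3}$ ($a{\left(f \right)} = \frac{3}{-9 + \left(f - f\right)} = \frac{3}{-9 + 0} = \frac{3}{-9} = 3 \left(- \frac{1}{9}\right) = - \frac{1}{3}$)
$O{\left(u,b \right)} = \frac{1}{- \frac{1}{3} + b}$ ($O{\left(u,b \right)} = \frac{1}{b - \frac{1}{3}} = \frac{1}{- \frac{1}{3} + b}$)
$\left(-77\right) \left(-106\right) + O{\left(5,8 \right)} = \left(-77\right) \left(-106\right) + \frac{3}{-1 + 3 \cdot 8} = 8162 + \frac{3}{-1 + 24} = 8162 + \frac{3}{23} = \frac{187729}{23}$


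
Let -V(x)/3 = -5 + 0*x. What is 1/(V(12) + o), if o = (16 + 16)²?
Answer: 1/1039 ≈ 0.00096246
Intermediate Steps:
V(x) = 15 (V(x) = -3*(-5 + 0*x) = -3*(-5 + 0) = -3*(-5) = 15)
o = 1024 (o = 32² = 1024)
1/(V(12) + o) = 1/(15 + 1024) = 1/1039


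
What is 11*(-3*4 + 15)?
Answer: 33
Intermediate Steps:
11*(-3*4 + 15) = 11*(-12 + 15) = 11*3 = 33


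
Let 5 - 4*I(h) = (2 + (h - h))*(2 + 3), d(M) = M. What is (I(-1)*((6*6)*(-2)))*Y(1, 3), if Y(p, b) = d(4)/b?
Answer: 120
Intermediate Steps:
I(h) = -5/4 (I(h) = 5/4 - (2 + (h - h))*(2 + 3)/4 = 5/4 - (2 + 0)*5/4 = 5/4 - 5/2 = -5/4)
Y(p, b) = 4/b
(I(-1)*((6*6)*(-2)))*Y(1, 3) = (-5*6*6*(-2)/4)*(4/3) = (-45*(-2))*(4*(⅓)) = -5/4*(-72)*(4/3) = 90*(4/3) = 120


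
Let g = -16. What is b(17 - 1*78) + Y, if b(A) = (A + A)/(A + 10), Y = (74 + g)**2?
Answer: 171686/51 ≈ 3366.4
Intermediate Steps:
Y = 3364 (Y = (74 - 16)**2 = 58**2 = 3364)
b(A) = 2*A/(10 + A) (b(A) = (2*A)/(10 + A) = 2*A/(10 + A))
b(17 - 1*78) + Y = 2*(17 - 1*78)/(10 + (17 - 1*78)) + 3364 = 2*(17 - 78)/(10 + (17 - 78)) + 3364 = 2*(-61)/(10 - 61) + 3364 = 2*(-61)/(-51) + 3364 = 2*(-61)*(-1/51) + 3364 = 122/51 + 3364 = 171686/51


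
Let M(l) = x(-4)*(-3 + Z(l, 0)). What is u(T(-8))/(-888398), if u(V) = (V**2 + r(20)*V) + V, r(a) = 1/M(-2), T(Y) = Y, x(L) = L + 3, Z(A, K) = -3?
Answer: -82/1332597 ≈ -6.1534e-5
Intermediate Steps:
x(L) = 3 + L
M(l) = 6 (M(l) = (3 - 4)*(-3 - 3) = -1*(-6) = 6)
r(a) = 1/6
u(V) = V**2 + 7*V/6 (u(V) = (V**2 + V/6) + V = V**2 + 7*V/6)
u(T(-8))/(-888398) = ((1/6)*(-8)*(7 + 6*(-8)))/(-888398) = ((1/6)*(-8)*(7 - 48))*(-1/888398) = ((1/6)*(-8)*(-41))*(-1/888398) = (164/3)*(-1/888398) = -82/1332597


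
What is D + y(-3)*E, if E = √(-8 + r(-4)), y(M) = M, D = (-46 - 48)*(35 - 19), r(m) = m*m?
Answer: -1504 - 6*√2 ≈ -1512.5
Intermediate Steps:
r(m) = m²
D = -1504 (D = -94*16 = -1504)
E = 2*√2 (E = √(-8 + (-4)²) = √(-8 + 16) = √8 = 2*√2 ≈ 2.8284)
D + y(-3)*E = -1504 - 6*√2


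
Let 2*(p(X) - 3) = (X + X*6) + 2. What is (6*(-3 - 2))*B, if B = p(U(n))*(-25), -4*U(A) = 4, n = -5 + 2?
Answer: 375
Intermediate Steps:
n = -3
U(A) = -1 (U(A) = -¼*4 = -1)
p(X) = 4 + 7*X/2 (p(X) = 3 + ((X + X*6) + 2)/2 = 3 + ((X + 6*X) + 2)/2 = 3 + (7*X + 2)/2 = 3 + (2 + 7*X)/2 = 3 + (1 + 7*X/2) = 4 + 7*X/2)
B = -25/2 (B = (4 + (7/2)*(-1))*(-25) = (4 - 7/2)*(-25) = (½)*(-25) = -25/2 ≈ -12.500)
(6*(-3 - 2))*B = (6*(-3 - 2))*(-25/2) = (6*(-5))*(-25/2) = -30*(-25/2) = 375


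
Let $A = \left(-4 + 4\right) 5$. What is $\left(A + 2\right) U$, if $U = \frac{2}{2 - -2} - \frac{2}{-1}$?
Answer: $5$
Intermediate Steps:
$U = \frac{5}{2}$ ($U = \frac{2}{2 + 2} - -2 = \frac{2}{4} + 2 = 2 \cdot \frac{1}{4} + 2 = \frac{1}{2} + 2 = \frac{5}{2} \approx 2.5$)
$A = 0$ ($A = 0 \cdot 5 = 0$)
$\left(A + 2\right) U = \left(0 + 2\right) \frac{5}{2} = 2 \cdot \frac{5}{2} = 5$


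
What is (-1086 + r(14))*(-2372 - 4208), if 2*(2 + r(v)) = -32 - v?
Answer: 7310380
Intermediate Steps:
r(v) = -18 - v/2 (r(v) = -2 + (-32 - v)/2 = -2 + (-16 - v/2) = -18 - v/2)
(-1086 + r(14))*(-2372 - 4208) = (-1086 + (-18 - ½*14))*(-2372 - 4208) = (-1086 + (-18 - 7))*(-6580) = (-1086 - 25)*(-6580) = -1111*(-6580) = 7310380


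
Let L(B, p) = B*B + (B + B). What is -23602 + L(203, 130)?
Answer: 18013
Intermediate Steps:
L(B, p) = B² + 2*B
-23602 + L(203, 130) = -23602 + 203*(2 + 203) = -23602 + 203*205 = -23602 + 41615 = 18013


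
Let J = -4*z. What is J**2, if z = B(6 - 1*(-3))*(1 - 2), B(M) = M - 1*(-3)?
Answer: 2304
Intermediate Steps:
B(M) = 3 + M (B(M) = M + 3 = 3 + M)
z = -12 (z = (3 + (6 - 1*(-3)))*(1 - 2) = (3 + (6 + 3))*(-1) = (3 + 9)*(-1) = 12*(-1) = -12)
J = 48 (J = -4*(-12) = 48)
J**2 = 48**2 = 2304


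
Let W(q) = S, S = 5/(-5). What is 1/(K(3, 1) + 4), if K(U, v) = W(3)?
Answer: 1/3 ≈ 0.33333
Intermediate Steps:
S = -1 (S = 5*(-1/5) = -1)
W(q) = -1
K(U, v) = -1
1/(K(3, 1) + 4) = 1/(-1 + 4) = 1/3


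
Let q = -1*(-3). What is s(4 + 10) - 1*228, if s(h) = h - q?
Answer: -217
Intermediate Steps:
q = 3
s(h) = -3 + h (s(h) = h - 1*3 = h - 3 = -3 + h)
s(4 + 10) - 1*228 = (-3 + (4 + 10)) - 1*228 = (-3 + 14) - 228 = 11 - 228 = -217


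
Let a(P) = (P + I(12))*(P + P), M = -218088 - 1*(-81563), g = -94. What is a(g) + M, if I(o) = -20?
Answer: -115093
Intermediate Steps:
M = -136525 (M = -218088 + 81563 = -136525)
a(P) = 2*P*(-20 + P) (a(P) = (P - 20)*(P + P) = (-20 + P)*(2*P) = 2*P*(-20 + P))
a(g) + M = 2*(-94)*(-20 - 94) - 136525 = 2*(-94)*(-114) - 136525 = 21432 - 136525 = -115093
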